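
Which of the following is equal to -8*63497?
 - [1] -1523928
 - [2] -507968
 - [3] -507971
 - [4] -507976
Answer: 4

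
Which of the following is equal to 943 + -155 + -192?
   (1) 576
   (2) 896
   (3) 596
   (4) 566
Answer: 3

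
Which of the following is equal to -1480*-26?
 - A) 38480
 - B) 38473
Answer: A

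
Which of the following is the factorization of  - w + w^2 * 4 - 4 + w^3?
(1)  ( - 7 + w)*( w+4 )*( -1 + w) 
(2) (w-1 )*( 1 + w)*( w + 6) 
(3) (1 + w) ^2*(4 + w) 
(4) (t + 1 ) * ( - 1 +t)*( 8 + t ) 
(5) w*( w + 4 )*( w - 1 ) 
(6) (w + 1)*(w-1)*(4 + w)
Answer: 6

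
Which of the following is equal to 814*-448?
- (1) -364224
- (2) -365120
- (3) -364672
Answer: 3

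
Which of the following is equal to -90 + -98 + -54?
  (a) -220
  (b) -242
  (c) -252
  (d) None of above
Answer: b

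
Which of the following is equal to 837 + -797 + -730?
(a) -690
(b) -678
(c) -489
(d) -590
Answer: a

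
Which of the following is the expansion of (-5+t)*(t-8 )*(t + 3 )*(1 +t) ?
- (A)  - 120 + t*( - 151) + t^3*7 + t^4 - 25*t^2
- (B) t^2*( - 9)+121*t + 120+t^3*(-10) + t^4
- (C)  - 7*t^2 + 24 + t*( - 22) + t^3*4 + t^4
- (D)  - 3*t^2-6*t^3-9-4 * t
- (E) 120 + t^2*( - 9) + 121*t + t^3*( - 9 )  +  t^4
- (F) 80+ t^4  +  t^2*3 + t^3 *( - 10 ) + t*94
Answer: E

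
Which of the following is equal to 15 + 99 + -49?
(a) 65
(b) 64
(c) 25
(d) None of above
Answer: a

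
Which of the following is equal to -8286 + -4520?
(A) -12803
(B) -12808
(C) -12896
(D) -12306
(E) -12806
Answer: E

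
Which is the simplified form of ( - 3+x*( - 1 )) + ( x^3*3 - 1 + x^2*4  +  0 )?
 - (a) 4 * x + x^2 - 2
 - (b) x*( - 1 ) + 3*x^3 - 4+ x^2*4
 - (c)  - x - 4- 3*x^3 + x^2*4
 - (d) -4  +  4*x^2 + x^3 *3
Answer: b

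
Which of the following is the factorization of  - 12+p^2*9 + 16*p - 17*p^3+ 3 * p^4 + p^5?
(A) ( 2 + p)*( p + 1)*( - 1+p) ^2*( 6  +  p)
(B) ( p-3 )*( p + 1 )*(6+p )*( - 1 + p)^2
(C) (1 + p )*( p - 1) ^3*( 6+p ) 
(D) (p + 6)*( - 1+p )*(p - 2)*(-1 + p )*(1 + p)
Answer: D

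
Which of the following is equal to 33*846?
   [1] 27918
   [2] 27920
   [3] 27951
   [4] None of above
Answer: 1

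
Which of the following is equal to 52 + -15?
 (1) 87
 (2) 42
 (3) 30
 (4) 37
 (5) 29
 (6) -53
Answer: 4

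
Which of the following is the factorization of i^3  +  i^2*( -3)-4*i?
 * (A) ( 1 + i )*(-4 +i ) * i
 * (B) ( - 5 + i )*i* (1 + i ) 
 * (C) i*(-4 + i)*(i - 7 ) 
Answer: A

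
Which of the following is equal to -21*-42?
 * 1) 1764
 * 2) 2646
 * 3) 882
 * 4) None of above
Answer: 3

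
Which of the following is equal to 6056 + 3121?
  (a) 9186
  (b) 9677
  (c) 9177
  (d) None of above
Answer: c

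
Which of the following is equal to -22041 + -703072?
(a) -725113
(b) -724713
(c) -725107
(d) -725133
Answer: a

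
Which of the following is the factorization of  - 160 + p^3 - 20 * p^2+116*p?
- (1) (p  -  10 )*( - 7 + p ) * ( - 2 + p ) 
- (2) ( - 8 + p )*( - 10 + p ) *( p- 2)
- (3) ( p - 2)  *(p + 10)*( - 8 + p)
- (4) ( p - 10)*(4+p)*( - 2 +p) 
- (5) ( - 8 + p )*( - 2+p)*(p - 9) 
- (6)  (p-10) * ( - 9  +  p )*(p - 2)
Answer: 2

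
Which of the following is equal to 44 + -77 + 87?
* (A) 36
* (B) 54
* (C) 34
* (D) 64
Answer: B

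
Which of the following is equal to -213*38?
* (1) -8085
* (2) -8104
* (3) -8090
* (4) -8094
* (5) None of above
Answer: 4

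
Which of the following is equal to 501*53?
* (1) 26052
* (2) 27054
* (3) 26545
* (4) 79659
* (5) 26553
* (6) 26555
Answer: 5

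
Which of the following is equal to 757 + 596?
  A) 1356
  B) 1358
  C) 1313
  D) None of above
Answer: D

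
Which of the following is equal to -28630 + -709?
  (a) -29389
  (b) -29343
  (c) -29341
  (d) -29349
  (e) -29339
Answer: e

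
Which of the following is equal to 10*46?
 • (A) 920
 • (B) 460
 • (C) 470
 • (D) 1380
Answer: B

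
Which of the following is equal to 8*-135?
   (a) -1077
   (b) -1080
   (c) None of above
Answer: b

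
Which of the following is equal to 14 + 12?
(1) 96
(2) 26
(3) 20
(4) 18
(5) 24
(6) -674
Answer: 2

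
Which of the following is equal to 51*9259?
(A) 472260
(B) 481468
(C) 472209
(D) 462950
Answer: C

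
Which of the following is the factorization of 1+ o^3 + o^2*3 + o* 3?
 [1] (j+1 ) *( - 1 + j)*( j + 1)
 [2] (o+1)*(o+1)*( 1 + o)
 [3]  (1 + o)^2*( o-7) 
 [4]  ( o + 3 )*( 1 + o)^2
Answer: 2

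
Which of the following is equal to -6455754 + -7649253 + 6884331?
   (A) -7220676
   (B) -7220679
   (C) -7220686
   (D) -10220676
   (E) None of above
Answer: A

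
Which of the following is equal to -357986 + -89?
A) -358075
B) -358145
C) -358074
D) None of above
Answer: A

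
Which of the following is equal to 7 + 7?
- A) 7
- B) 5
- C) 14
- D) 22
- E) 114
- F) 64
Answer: C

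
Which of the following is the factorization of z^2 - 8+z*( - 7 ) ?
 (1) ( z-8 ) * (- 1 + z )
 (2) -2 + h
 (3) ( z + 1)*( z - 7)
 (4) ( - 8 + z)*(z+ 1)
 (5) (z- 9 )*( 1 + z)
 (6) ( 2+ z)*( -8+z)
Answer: 4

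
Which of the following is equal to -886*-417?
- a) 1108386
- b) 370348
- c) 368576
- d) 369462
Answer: d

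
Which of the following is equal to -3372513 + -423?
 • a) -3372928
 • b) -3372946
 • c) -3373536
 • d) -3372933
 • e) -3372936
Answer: e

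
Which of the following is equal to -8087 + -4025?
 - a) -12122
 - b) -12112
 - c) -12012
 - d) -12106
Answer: b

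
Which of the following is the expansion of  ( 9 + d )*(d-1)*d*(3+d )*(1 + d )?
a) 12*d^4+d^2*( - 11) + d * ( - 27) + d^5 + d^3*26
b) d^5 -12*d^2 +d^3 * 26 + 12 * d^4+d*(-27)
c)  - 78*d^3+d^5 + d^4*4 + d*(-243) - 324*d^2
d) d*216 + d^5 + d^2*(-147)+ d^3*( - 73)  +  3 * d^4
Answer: b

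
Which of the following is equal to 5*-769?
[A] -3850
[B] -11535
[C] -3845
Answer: C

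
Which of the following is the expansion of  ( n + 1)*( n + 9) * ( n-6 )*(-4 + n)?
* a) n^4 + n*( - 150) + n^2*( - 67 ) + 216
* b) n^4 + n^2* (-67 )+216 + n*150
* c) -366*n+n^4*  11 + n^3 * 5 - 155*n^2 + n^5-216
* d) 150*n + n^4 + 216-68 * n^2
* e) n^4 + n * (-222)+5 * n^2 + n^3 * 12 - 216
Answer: b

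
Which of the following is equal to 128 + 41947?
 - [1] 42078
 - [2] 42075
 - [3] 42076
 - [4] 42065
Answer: 2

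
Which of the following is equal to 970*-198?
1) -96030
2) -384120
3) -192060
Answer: 3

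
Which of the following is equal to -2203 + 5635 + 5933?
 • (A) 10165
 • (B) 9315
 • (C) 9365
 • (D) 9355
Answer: C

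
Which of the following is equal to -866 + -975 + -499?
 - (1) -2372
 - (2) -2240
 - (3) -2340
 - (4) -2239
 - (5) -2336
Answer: 3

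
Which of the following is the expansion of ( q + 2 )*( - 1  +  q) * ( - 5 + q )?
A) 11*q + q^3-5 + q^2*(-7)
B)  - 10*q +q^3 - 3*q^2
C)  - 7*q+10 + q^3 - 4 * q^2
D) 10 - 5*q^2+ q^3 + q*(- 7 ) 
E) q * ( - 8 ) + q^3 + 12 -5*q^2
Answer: C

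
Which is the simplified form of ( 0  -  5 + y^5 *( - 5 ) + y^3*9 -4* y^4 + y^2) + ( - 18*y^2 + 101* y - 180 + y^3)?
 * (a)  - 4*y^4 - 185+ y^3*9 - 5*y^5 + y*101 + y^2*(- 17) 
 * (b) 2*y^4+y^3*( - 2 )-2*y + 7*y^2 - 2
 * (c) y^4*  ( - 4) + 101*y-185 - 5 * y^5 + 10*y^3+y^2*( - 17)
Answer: c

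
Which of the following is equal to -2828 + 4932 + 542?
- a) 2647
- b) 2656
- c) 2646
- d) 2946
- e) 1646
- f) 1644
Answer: c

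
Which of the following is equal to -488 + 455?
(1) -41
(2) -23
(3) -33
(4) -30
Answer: 3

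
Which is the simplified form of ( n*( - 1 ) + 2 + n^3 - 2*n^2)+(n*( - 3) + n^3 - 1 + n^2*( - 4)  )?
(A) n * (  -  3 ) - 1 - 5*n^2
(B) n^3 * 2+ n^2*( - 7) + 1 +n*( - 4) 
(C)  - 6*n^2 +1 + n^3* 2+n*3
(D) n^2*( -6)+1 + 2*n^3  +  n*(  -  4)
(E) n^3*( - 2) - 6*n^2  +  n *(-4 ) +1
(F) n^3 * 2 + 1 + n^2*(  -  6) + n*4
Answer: D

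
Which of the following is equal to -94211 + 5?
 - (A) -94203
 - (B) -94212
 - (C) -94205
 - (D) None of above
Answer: D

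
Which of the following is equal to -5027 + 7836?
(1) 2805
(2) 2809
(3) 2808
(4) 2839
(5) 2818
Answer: 2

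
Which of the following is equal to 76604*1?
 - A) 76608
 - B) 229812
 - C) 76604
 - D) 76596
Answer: C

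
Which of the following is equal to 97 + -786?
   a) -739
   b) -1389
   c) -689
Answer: c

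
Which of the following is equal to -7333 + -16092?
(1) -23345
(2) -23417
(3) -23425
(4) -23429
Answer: 3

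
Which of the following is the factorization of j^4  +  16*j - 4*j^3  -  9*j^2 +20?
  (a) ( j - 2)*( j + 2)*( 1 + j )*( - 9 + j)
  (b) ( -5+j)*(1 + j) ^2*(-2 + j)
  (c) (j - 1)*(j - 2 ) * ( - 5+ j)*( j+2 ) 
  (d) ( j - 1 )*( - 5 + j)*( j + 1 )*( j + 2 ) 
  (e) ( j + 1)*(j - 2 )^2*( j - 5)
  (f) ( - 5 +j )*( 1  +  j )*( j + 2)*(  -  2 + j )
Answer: f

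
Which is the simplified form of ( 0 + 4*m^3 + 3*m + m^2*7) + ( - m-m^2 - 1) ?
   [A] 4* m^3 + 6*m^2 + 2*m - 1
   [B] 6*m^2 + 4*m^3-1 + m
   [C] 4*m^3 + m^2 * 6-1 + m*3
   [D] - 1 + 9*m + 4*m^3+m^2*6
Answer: A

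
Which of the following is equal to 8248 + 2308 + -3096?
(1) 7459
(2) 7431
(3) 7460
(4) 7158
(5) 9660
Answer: 3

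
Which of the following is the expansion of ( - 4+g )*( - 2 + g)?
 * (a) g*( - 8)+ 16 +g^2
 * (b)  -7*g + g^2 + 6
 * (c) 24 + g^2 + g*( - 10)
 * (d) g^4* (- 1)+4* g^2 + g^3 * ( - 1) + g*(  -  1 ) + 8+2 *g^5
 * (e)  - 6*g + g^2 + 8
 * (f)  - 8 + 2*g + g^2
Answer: e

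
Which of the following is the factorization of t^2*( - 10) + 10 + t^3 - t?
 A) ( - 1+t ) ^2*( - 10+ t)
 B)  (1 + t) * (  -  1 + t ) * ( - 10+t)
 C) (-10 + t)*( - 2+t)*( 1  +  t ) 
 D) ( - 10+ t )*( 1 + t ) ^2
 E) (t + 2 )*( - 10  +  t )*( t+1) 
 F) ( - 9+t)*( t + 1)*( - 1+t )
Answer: B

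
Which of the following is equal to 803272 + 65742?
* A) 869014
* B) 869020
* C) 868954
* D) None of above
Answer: A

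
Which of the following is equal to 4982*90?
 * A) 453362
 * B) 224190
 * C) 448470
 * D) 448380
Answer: D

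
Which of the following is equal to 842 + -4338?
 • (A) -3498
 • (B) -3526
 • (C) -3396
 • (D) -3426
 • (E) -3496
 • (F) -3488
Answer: E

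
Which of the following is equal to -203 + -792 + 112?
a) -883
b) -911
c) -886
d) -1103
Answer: a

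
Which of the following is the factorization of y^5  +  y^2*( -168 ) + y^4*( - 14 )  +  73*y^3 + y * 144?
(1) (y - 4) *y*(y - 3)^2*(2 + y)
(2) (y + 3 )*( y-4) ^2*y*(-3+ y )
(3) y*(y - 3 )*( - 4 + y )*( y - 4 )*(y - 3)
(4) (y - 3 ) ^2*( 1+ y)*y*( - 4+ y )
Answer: 3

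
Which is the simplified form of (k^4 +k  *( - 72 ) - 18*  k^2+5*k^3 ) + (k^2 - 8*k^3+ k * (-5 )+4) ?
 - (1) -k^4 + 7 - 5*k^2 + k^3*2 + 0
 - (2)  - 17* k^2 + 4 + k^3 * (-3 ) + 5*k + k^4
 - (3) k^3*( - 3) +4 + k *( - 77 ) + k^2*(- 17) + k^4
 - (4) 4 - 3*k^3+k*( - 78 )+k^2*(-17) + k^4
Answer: 3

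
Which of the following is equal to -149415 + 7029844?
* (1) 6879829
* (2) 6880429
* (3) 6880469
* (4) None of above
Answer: 2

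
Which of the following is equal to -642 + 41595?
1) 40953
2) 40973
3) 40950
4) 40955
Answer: 1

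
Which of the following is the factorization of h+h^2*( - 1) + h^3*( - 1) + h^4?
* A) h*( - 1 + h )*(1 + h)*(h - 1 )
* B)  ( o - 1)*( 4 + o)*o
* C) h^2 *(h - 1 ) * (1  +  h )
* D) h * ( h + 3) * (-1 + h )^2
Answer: A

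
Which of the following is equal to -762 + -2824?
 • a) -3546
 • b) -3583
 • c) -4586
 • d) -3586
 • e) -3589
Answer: d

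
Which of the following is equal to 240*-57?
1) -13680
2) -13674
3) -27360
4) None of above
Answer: 1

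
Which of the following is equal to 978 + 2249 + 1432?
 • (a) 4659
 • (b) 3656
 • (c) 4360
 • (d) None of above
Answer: a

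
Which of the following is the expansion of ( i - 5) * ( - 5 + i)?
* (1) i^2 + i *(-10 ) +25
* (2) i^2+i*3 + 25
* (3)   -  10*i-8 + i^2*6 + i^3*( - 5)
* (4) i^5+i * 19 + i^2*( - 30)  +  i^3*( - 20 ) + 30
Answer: 1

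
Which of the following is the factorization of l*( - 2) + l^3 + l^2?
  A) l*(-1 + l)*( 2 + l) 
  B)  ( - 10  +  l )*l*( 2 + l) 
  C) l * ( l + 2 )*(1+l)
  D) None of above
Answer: A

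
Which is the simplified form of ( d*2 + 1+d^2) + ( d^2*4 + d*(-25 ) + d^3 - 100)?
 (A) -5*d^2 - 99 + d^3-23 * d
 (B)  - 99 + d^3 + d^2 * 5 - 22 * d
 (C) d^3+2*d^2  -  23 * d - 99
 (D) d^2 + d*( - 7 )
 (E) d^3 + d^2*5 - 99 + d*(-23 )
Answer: E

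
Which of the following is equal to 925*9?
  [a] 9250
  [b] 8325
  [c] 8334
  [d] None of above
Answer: b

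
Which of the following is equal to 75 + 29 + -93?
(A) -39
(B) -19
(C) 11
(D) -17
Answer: C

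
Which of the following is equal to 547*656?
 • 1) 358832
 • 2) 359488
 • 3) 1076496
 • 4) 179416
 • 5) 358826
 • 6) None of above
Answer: 1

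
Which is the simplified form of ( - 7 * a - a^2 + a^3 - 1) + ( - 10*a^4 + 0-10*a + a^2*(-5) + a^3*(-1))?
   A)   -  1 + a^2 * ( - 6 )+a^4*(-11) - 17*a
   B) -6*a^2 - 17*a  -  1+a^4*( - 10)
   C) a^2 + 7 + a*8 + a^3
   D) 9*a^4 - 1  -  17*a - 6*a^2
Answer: B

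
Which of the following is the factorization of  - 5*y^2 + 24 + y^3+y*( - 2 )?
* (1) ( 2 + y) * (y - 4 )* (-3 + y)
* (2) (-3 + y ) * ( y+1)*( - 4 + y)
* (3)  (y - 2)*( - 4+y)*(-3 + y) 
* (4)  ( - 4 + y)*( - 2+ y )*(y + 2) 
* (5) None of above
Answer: 1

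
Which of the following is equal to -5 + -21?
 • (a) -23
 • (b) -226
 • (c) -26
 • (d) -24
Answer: c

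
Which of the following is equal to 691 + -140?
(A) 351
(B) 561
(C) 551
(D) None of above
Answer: C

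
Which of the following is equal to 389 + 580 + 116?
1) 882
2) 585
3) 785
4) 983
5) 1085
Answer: 5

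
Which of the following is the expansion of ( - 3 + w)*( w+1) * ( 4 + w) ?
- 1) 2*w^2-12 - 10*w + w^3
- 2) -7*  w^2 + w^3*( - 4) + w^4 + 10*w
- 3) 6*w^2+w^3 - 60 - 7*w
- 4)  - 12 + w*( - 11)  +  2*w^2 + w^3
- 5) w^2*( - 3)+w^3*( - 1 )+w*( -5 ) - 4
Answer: 4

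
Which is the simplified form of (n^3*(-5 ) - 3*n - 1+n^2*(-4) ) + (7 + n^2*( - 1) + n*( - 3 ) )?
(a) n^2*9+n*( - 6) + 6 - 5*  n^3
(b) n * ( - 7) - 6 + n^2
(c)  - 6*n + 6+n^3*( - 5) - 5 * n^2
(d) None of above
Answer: c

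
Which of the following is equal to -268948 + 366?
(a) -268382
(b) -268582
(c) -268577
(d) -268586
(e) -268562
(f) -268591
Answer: b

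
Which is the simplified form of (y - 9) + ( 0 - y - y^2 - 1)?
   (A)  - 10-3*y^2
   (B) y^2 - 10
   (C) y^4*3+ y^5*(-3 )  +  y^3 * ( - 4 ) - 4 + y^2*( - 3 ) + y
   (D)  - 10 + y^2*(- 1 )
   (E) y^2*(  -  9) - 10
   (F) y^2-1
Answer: D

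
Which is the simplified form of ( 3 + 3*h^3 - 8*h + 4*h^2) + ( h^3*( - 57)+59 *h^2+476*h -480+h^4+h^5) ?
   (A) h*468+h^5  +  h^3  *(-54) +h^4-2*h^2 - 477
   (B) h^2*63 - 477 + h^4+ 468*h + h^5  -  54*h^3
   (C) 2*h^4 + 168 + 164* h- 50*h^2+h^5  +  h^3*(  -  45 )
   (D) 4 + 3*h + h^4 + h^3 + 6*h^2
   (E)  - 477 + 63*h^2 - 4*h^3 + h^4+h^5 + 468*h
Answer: B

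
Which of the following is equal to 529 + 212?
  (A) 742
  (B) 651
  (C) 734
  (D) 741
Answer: D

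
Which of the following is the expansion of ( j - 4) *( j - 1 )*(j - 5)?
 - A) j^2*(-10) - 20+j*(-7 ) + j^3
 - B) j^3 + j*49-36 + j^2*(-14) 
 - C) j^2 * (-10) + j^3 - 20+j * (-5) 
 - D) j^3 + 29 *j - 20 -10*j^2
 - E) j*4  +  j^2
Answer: D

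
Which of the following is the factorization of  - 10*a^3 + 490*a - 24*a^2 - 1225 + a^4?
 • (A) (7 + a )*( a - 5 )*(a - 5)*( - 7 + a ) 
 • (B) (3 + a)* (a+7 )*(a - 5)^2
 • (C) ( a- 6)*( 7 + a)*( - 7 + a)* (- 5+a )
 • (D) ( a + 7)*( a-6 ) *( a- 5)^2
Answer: A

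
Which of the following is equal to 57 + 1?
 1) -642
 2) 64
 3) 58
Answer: 3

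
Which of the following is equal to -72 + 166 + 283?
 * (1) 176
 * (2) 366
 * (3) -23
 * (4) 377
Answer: 4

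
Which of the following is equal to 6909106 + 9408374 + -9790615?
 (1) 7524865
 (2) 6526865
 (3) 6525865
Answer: 2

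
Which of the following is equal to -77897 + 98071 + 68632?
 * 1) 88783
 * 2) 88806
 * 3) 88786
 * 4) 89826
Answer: 2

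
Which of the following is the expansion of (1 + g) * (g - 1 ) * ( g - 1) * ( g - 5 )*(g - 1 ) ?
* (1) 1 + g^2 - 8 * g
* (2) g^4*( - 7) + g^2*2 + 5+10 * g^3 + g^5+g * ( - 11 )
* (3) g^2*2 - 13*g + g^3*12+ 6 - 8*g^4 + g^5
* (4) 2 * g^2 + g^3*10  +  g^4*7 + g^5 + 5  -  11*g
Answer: 2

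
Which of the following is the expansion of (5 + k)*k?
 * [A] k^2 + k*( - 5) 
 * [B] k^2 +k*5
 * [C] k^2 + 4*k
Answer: B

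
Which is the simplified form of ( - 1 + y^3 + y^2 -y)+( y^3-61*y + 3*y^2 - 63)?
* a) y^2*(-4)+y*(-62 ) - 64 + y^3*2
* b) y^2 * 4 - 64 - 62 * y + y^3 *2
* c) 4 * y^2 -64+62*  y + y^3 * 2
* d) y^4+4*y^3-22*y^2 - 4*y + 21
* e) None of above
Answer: b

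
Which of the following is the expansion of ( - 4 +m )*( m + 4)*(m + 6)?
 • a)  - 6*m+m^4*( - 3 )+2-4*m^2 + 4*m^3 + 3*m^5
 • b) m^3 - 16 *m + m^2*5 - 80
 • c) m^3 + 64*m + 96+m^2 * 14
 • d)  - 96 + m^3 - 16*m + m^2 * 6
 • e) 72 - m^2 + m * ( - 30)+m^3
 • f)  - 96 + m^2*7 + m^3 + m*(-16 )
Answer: d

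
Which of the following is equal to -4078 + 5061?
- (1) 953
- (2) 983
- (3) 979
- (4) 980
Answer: 2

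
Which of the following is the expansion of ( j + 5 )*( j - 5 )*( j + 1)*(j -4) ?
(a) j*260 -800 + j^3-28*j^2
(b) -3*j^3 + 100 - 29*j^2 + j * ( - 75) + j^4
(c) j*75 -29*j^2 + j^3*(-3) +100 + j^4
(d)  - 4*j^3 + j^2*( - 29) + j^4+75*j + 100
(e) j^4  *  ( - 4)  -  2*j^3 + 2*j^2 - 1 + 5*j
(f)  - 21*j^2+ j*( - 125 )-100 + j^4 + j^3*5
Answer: c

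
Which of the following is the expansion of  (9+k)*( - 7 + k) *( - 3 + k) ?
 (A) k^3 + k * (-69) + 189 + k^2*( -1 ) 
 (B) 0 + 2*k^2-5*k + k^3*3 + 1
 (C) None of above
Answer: A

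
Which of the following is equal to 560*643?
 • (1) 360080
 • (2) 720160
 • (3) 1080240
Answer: 1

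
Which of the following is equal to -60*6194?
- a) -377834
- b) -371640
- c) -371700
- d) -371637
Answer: b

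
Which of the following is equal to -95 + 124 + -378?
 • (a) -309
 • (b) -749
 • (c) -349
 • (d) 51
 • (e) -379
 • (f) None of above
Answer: c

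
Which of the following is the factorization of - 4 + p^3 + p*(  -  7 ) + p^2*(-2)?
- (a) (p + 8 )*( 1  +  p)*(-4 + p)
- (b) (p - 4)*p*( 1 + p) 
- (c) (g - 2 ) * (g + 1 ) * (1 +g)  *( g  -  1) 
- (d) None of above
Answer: d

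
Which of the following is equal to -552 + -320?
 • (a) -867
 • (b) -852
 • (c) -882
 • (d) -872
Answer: d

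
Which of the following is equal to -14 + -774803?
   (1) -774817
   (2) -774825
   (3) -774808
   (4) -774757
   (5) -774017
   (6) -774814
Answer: 1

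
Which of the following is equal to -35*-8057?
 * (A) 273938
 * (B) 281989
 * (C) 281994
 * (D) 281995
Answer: D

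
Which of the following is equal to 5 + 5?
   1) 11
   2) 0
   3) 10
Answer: 3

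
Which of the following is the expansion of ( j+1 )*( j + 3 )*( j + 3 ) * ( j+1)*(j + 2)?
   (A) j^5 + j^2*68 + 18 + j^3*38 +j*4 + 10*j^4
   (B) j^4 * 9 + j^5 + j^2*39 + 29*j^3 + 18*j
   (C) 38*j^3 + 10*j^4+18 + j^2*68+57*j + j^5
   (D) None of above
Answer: C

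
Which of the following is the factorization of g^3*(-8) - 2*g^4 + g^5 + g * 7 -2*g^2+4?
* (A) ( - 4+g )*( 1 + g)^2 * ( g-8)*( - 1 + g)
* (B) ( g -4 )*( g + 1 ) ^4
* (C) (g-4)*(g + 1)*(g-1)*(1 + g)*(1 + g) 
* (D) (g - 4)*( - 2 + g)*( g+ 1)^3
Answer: C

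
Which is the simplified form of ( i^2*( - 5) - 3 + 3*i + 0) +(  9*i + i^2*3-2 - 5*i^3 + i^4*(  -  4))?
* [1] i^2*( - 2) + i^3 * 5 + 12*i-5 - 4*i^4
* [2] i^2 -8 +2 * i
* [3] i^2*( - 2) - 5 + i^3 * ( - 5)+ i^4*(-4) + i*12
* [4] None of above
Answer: 3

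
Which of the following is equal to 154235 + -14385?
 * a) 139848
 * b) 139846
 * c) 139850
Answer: c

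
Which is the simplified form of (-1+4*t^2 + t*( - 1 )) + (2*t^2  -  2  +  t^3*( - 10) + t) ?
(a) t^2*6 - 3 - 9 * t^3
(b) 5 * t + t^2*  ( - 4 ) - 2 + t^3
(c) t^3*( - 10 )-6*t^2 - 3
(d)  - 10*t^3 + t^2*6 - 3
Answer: d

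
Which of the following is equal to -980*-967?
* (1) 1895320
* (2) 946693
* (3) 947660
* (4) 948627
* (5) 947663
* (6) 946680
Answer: 3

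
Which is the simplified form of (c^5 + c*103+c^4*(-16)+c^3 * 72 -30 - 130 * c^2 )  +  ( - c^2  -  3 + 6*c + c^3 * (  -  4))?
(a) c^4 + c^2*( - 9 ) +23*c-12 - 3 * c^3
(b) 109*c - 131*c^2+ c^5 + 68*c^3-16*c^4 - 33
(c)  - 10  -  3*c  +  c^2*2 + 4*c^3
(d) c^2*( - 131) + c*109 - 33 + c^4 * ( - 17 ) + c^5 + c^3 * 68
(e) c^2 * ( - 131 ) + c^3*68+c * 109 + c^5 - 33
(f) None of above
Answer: b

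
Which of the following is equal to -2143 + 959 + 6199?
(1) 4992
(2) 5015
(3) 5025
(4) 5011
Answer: 2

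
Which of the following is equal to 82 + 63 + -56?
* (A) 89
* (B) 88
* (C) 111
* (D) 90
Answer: A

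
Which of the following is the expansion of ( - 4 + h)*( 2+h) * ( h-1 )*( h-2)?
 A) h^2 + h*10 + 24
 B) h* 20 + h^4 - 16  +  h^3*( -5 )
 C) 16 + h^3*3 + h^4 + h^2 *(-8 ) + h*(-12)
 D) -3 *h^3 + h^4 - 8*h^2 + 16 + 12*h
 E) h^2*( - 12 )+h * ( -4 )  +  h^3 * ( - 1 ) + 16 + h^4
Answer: B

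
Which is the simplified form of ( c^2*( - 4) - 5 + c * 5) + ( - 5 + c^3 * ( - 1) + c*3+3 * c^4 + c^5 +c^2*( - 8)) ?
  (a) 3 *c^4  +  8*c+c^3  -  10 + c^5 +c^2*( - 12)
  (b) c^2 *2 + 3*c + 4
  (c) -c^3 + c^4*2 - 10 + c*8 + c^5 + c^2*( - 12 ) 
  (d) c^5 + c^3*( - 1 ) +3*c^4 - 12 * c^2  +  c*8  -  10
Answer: d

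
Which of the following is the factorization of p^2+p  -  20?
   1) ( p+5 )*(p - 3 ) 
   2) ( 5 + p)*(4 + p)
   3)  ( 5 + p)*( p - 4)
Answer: 3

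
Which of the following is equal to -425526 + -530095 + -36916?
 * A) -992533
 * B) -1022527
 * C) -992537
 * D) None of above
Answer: C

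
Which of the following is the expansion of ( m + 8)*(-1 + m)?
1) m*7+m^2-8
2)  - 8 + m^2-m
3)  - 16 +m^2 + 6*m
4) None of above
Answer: 1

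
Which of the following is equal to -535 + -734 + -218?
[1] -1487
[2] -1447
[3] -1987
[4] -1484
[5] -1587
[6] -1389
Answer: 1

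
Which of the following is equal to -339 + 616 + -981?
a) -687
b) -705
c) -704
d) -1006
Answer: c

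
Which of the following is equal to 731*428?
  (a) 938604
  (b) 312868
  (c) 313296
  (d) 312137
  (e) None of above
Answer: b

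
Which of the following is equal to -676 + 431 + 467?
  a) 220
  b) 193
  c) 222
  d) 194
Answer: c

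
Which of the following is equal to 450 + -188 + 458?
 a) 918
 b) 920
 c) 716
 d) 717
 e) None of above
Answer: e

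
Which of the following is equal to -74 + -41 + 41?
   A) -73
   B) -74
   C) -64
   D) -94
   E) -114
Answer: B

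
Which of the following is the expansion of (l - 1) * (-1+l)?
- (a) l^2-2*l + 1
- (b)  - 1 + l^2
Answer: a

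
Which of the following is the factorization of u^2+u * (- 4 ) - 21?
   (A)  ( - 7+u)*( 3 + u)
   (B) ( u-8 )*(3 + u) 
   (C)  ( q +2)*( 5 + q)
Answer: A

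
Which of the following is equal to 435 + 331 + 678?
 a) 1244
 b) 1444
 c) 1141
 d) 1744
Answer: b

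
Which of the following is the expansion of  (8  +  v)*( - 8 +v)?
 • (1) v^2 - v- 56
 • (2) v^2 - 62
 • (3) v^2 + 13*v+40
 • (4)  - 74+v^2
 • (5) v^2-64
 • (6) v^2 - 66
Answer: 5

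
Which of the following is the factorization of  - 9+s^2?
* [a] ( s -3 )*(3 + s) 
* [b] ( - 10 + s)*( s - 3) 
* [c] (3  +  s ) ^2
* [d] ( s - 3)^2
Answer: a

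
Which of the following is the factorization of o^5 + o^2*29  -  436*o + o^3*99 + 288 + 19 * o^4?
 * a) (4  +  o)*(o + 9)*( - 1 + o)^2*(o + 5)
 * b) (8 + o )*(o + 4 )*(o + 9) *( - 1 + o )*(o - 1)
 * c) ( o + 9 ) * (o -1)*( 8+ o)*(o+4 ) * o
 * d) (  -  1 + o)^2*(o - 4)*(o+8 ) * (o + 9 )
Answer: b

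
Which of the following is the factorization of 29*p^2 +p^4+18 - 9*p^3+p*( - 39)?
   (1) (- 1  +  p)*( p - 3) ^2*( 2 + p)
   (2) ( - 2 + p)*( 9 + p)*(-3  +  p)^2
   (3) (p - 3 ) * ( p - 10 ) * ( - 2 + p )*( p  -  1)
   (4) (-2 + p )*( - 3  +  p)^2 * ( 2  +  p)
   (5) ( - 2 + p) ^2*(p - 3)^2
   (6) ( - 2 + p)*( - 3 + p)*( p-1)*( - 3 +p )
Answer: 6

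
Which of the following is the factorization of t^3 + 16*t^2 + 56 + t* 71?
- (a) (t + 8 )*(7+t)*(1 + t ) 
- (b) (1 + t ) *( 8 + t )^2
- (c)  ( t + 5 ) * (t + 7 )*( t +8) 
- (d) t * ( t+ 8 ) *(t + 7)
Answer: a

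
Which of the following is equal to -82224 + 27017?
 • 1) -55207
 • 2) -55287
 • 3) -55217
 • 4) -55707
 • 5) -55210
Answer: 1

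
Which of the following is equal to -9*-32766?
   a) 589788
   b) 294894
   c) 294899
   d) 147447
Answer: b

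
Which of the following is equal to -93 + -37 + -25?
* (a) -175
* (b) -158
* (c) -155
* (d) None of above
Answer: c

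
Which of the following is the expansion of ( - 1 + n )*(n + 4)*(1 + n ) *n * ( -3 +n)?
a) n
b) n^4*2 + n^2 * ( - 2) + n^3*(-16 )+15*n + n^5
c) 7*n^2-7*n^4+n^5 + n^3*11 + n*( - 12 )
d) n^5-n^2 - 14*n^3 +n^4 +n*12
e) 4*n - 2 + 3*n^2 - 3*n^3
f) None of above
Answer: f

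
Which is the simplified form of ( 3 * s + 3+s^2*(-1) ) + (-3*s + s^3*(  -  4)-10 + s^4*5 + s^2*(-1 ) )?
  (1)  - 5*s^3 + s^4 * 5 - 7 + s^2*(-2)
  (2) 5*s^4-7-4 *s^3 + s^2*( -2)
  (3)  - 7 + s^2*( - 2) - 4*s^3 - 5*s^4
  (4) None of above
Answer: 2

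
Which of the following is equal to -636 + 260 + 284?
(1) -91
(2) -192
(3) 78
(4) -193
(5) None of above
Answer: 5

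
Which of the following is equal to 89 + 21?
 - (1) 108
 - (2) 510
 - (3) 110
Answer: 3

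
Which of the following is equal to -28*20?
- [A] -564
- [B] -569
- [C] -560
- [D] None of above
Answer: C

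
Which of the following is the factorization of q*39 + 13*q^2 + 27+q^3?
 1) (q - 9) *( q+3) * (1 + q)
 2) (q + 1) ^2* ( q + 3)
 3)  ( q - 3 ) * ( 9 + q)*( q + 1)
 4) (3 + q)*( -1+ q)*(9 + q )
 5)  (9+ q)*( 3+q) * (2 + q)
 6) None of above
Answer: 6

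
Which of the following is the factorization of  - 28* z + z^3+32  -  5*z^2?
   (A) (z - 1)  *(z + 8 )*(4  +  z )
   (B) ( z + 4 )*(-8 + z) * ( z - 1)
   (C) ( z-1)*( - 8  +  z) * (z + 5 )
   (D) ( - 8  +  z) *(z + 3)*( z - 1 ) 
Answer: B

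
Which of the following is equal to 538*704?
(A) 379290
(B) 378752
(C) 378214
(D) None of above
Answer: B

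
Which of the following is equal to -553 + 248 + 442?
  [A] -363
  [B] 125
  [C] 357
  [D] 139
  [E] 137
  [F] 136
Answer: E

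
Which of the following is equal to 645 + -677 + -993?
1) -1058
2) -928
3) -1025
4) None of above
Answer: 3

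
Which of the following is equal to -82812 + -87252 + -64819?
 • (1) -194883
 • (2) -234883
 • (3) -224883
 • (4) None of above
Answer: 2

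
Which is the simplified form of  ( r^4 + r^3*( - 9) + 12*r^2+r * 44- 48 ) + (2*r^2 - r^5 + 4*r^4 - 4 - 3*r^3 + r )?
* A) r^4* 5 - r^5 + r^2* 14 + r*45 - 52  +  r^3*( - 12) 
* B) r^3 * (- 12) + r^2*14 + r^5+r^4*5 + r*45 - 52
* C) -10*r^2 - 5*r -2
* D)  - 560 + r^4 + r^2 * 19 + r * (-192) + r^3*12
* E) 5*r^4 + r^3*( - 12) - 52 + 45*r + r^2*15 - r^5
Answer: A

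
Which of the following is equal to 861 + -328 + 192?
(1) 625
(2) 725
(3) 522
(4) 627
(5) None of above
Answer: 2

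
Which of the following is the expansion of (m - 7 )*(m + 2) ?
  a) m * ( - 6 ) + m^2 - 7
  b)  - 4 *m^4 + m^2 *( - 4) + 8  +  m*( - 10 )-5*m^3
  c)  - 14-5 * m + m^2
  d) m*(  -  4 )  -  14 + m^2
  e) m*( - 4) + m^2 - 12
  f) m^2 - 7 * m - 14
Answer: c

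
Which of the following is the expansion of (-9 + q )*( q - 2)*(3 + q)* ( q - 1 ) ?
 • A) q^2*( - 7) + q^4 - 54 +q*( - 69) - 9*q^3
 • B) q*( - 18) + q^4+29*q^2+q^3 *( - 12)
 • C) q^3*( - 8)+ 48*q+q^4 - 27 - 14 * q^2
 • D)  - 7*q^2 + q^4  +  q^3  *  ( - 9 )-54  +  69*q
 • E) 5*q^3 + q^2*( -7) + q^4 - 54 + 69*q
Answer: D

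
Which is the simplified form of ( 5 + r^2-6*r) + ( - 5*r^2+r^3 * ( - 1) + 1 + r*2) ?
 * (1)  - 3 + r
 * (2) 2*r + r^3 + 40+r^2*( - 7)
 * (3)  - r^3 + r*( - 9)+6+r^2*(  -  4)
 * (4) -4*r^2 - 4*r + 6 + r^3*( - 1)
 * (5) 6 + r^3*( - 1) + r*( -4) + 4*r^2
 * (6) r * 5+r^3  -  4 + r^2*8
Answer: 4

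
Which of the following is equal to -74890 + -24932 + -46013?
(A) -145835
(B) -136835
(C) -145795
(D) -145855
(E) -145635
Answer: A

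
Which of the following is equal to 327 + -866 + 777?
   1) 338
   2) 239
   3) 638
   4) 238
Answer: 4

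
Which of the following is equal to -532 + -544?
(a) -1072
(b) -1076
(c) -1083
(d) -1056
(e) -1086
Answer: b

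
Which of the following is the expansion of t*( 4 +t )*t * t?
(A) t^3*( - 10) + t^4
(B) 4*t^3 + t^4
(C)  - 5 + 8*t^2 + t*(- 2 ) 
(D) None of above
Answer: B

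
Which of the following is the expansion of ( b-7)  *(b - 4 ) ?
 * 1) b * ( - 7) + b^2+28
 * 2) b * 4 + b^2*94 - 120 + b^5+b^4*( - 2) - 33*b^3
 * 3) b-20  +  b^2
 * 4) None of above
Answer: 4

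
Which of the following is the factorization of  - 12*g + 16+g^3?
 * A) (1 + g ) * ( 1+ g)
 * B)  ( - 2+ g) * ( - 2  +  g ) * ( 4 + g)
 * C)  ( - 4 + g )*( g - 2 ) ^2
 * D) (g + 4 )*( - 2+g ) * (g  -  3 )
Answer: B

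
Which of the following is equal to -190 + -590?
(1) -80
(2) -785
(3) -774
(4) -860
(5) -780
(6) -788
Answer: 5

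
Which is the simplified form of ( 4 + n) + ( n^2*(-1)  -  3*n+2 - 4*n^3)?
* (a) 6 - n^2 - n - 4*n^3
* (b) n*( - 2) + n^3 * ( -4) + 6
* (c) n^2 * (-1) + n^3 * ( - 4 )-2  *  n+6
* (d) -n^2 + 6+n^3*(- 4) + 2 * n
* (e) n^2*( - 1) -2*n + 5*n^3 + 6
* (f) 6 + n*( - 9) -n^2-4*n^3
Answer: c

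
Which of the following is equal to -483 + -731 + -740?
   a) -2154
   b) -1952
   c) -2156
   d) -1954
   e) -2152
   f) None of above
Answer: d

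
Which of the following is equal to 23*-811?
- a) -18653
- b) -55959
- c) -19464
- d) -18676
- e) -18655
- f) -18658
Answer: a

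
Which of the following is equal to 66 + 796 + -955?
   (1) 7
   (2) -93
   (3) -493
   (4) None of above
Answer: 2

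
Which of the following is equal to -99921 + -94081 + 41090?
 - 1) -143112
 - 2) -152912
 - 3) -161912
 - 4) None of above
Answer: 2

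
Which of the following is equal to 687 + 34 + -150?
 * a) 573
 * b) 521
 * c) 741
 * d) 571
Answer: d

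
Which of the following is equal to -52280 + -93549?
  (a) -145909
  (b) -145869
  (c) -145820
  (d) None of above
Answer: d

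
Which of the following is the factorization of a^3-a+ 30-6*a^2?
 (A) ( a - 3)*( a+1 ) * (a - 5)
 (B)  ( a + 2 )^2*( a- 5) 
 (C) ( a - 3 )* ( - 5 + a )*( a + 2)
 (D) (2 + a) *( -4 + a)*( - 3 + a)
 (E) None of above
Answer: C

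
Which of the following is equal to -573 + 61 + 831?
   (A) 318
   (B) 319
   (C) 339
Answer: B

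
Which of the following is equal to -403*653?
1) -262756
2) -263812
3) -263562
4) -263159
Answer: 4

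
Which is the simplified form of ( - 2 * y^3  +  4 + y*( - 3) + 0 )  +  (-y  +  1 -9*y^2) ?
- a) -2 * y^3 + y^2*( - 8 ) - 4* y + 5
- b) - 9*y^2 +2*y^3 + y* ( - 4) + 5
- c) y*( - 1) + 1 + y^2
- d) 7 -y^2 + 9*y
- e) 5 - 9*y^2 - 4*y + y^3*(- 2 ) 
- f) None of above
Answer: e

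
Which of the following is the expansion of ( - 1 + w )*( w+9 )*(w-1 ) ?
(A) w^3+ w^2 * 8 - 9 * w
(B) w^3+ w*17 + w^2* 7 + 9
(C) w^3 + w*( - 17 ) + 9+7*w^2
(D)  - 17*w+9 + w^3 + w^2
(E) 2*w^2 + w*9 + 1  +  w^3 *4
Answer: C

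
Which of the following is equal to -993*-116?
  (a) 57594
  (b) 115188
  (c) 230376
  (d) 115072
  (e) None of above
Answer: b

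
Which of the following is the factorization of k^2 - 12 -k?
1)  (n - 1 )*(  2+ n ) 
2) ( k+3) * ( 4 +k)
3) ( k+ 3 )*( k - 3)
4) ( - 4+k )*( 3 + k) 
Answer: 4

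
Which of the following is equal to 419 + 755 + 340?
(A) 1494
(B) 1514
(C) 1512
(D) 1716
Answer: B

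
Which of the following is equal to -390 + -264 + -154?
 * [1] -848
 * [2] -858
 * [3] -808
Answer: 3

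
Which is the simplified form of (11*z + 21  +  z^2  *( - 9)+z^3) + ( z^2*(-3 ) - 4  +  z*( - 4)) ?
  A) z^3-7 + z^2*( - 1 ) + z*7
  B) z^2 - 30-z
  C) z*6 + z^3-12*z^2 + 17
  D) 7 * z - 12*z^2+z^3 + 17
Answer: D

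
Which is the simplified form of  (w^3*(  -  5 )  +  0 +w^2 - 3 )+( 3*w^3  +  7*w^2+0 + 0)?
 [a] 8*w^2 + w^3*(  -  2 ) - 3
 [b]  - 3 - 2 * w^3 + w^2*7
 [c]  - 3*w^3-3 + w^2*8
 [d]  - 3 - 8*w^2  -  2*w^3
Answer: a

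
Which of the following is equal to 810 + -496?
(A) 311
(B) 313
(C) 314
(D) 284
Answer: C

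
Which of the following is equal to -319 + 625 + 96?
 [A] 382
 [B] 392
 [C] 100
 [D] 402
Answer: D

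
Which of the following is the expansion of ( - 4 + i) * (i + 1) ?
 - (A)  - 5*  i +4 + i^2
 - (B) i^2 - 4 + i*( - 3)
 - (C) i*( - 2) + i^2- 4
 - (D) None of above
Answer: B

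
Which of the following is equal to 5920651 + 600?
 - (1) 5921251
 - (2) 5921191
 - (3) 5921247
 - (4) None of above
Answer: 1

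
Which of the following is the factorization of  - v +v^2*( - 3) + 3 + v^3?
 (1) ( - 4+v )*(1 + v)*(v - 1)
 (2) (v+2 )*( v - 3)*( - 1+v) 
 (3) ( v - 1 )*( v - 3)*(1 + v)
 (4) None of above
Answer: 3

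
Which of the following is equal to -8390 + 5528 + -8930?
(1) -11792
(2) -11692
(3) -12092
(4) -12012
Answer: 1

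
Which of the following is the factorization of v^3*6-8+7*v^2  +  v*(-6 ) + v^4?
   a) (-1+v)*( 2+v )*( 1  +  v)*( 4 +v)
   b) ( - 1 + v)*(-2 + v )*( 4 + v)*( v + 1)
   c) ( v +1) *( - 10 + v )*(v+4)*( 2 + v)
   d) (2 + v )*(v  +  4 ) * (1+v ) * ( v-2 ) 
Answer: a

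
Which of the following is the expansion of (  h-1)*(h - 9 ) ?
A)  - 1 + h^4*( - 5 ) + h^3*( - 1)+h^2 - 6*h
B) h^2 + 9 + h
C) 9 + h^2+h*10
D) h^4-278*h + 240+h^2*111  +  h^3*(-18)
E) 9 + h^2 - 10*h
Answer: E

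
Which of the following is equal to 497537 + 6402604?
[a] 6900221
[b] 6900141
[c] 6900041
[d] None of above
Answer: b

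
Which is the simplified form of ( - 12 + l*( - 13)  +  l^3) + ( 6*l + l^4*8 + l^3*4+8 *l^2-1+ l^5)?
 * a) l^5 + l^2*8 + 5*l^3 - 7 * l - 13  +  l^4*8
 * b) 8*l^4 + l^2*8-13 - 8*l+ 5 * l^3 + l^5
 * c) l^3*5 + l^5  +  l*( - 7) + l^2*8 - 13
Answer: a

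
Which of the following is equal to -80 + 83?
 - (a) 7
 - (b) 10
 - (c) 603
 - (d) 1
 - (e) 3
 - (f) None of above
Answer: e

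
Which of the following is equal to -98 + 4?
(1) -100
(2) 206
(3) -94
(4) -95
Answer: 3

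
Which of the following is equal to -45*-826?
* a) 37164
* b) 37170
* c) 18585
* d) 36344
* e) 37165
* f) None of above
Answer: b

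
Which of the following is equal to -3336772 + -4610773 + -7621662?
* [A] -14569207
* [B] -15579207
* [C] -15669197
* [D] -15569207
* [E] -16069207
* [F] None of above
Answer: D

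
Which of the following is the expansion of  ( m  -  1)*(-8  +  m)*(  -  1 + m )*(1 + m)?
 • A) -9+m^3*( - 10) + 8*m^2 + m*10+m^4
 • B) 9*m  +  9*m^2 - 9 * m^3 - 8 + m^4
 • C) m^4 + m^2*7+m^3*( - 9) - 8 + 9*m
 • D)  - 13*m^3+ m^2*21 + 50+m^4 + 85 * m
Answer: C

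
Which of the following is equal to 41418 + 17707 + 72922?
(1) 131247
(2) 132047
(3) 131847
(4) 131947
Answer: 2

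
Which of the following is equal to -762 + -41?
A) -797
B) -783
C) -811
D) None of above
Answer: D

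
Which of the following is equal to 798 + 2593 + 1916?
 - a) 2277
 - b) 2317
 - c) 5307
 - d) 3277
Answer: c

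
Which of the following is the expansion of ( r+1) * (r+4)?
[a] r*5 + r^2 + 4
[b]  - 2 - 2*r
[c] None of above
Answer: a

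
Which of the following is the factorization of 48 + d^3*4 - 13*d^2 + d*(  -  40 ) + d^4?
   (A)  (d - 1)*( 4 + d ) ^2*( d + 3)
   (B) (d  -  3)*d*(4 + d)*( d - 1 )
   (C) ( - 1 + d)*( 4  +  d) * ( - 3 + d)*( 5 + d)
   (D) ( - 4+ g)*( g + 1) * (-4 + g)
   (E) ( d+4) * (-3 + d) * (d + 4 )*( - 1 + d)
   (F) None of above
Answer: E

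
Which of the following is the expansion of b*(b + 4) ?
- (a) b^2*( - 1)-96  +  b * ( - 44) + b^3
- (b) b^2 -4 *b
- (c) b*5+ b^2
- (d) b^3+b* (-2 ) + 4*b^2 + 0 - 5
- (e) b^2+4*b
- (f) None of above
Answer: e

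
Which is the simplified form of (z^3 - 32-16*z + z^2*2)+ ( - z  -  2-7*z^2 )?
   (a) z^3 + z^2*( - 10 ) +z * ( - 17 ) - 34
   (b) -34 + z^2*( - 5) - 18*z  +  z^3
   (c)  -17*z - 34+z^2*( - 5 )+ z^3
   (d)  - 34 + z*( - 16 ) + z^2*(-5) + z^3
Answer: c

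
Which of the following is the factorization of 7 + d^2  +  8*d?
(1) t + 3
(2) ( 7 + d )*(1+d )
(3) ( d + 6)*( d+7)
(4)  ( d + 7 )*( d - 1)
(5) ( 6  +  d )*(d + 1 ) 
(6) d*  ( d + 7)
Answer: 2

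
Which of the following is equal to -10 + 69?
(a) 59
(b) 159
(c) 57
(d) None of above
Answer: a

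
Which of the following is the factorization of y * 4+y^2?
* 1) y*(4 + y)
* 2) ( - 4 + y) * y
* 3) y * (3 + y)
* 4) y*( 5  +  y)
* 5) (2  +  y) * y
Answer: 1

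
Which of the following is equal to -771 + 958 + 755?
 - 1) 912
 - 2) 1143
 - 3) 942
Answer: 3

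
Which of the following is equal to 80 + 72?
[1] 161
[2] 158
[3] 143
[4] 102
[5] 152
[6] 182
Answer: 5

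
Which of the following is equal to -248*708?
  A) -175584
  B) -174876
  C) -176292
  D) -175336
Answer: A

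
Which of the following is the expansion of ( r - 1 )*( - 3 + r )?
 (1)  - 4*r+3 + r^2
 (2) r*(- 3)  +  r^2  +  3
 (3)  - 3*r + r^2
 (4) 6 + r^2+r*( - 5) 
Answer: 1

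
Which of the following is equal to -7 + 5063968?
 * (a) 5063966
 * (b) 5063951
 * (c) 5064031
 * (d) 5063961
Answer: d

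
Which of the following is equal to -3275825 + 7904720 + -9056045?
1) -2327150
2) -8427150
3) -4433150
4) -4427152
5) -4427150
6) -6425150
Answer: 5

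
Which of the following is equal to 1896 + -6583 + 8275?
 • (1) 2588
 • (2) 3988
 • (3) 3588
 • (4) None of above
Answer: 3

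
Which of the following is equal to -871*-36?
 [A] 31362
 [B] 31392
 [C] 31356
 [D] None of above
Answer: C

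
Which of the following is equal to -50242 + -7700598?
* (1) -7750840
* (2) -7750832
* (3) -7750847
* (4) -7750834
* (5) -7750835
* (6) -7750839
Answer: 1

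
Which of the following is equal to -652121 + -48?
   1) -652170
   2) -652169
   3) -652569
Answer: 2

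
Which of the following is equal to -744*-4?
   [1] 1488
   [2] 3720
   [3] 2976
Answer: 3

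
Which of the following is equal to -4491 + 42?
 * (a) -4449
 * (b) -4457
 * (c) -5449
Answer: a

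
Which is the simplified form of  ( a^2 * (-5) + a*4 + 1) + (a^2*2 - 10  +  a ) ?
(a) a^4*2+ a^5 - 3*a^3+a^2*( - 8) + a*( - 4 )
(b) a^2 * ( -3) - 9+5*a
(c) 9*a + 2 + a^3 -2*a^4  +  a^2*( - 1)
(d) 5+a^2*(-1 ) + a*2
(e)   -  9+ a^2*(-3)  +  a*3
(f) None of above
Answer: b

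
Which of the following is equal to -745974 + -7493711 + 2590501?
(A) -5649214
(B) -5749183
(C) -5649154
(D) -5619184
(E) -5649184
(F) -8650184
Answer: E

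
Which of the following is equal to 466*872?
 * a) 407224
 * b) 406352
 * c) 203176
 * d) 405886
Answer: b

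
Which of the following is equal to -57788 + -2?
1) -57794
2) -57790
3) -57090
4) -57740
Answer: 2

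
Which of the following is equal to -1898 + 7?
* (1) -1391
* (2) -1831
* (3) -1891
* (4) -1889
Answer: 3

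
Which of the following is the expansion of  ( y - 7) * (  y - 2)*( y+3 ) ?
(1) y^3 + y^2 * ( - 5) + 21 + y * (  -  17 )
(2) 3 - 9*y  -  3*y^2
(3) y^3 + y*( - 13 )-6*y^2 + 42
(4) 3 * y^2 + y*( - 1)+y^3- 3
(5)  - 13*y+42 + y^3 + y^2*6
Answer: 3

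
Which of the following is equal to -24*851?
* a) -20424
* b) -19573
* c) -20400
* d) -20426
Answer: a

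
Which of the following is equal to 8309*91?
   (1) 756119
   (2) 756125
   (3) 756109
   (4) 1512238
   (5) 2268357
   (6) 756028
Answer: 1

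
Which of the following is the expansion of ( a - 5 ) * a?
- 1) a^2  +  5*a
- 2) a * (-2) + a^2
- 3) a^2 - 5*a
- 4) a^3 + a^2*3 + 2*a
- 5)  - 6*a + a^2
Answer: 3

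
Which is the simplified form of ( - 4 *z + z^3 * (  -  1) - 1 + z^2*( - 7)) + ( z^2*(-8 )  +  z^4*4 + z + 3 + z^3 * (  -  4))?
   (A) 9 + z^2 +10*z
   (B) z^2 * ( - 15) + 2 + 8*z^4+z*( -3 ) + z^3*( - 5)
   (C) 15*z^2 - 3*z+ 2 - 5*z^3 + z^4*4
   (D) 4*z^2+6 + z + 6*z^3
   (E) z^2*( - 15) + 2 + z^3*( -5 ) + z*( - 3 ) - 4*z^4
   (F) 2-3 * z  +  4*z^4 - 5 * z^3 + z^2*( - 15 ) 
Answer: F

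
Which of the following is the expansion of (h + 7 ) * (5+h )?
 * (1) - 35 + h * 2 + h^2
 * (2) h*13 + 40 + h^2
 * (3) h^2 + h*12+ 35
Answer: 3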